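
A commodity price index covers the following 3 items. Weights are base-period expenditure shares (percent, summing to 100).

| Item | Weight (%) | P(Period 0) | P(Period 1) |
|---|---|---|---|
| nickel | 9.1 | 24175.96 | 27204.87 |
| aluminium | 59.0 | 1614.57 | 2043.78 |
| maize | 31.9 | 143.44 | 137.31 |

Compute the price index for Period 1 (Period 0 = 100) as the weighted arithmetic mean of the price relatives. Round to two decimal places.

nickel: 9.1 × (27204.87/24175.96) = 9.1 × 1.125286 = 10.2401
aluminium: 59.0 × (2043.78/1614.57) = 59.0 × 1.265835 = 74.6843
maize: 31.9 × (137.31/143.44) = 31.9 × 0.957264 = 30.5367
Index = Σ wᵢ·(p₁ᵢ/p₀ᵢ) = 10.2401 + 74.6843 + 30.5367 = 115.4611

115.46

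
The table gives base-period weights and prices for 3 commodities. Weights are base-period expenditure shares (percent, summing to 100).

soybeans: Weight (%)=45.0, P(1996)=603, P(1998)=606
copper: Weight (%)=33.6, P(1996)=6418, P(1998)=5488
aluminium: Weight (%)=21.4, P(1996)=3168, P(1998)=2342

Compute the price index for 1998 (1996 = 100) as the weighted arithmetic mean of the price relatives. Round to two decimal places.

89.78

soybeans: 45.0 × (606/603) = 45.0 × 1.004975 = 45.2239
copper: 33.6 × (5488/6418) = 33.6 × 0.855095 = 28.7312
aluminium: 21.4 × (2342/3168) = 21.4 × 0.739268 = 15.8203
Index = Σ wᵢ·(p₁ᵢ/p₀ᵢ) = 45.2239 + 28.7312 + 15.8203 = 89.7754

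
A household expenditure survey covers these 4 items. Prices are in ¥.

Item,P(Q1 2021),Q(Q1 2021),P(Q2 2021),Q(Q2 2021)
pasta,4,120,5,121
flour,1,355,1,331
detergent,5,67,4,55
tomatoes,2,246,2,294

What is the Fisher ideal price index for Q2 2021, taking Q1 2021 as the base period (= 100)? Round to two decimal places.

Laspeyres component (base-period weights):
ΣP(Q2 2021)Q(Q1 2021) = 5×120 + 1×355 + 4×67 + 2×246 = 600 + 355 + 268 + 492 = 1715
ΣP(Q1 2021)Q(Q1 2021) = 4×120 + 1×355 + 5×67 + 2×246 = 480 + 355 + 335 + 492 = 1662
L = 1715 / 1662 × 100 = 103.1889
Paasche component (current-period weights):
ΣP(Q2 2021)Q(Q2 2021) = 5×121 + 1×331 + 4×55 + 2×294 = 605 + 331 + 220 + 588 = 1744
ΣP(Q1 2021)Q(Q2 2021) = 4×121 + 1×331 + 5×55 + 2×294 = 484 + 331 + 275 + 588 = 1678
P = 1744 / 1678 × 100 = 103.9333
Fisher = √(L × P) = √(103.1889 × 103.9333) = 103.5604

103.56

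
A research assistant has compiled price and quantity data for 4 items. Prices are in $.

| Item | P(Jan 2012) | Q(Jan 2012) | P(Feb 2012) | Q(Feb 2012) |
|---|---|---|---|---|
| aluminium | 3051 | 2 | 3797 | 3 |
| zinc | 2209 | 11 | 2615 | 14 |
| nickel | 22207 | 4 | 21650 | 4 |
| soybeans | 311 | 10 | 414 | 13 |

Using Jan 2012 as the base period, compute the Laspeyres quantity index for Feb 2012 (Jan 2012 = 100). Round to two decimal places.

108.67

Laspeyres quantity index uses base-period prices as weights.
ΣP(Jan 2012)·Q(Feb 2012) = 3051×3 + 2209×14 + 22207×4 + 311×13 = 9153 + 30926 + 88828 + 4043 = 132950
ΣP(Jan 2012)·Q(Jan 2012) = 3051×2 + 2209×11 + 22207×4 + 311×10 = 6102 + 24299 + 88828 + 3110 = 122339
Index = 132950 / 122339 × 100 = 108.6734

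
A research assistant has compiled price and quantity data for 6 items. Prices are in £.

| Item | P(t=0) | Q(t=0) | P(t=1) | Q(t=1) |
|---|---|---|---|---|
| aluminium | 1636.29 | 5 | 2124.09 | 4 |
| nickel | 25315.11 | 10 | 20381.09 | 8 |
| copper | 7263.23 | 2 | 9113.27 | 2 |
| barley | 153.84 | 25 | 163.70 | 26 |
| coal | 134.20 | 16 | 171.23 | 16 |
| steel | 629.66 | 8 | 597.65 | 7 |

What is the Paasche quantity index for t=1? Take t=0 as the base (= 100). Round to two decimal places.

Paasche quantity index uses current-period prices as weights.
ΣP(t=1)·Q(t=1) = 2124.09×4 + 20381.09×8 + 9113.27×2 + 163.70×26 + 171.23×16 + 597.65×7 = 8496.36 + 163048.72 + 18226.54 + 4256.2 + 2739.68 + 4183.55 = 200951.05
ΣP(t=1)·Q(t=0) = 2124.09×5 + 20381.09×10 + 9113.27×2 + 163.70×25 + 171.23×16 + 597.65×8 = 10620.45 + 203810.9 + 18226.54 + 4092.5 + 2739.68 + 4781.2 = 244271.27
Index = 200951.05 / 244271.27 × 100 = 82.2655

82.27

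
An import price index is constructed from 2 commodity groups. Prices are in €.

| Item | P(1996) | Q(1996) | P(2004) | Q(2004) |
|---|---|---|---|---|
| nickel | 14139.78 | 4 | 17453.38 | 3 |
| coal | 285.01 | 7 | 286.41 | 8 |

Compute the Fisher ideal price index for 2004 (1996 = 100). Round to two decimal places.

122.46

Laspeyres component (base-period weights):
ΣP(2004)Q(1996) = 17453.38×4 + 286.41×7 = 69813.52 + 2004.87 = 71818.39
ΣP(1996)Q(1996) = 14139.78×4 + 285.01×7 = 56559.12 + 1995.07 = 58554.19
L = 71818.39 / 58554.19 × 100 = 122.6529
Paasche component (current-period weights):
ΣP(2004)Q(2004) = 17453.38×3 + 286.41×8 = 52360.14 + 2291.28 = 54651.42
ΣP(1996)Q(2004) = 14139.78×3 + 285.01×8 = 42419.34 + 2280.08 = 44699.42
P = 54651.42 / 44699.42 × 100 = 122.2643
Fisher = √(L × P) = √(122.6529 × 122.2643) = 122.4584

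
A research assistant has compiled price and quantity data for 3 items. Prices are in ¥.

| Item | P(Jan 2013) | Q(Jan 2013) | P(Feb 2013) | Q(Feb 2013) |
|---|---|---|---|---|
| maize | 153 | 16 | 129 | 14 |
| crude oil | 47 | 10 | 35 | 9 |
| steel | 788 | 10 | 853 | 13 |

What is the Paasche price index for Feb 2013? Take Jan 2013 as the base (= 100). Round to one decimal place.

Paasche price index uses current-period quantities as weights.
ΣP(Feb 2013)·Q(Feb 2013) = 129×14 + 35×9 + 853×13 = 1806 + 315 + 11089 = 13210
ΣP(Jan 2013)·Q(Feb 2013) = 153×14 + 47×9 + 788×13 = 2142 + 423 + 10244 = 12809
Index = 13210 / 12809 × 100 = 103.1306

103.1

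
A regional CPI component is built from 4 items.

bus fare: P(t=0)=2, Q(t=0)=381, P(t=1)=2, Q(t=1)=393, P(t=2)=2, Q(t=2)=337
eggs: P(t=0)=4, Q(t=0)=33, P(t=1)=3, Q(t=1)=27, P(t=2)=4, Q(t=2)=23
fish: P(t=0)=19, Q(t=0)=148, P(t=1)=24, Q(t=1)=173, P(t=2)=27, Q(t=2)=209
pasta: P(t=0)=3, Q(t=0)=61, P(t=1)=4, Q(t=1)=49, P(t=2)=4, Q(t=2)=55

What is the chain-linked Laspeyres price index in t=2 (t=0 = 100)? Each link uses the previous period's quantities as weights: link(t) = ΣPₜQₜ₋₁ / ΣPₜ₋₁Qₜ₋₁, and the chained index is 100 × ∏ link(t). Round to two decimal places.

132.29

Link t=0→t=1:
ΣP(t=1)Q(t=0) = 2×381 + 3×33 + 24×148 + 4×61 = 762 + 99 + 3552 + 244 = 4657
ΣP(t=0)Q(t=0) = 2×381 + 4×33 + 19×148 + 3×61 = 762 + 132 + 2812 + 183 = 3889
link = 4657/3889 = 1.197480
Link t=1→t=2:
ΣP(t=2)Q(t=1) = 2×393 + 4×27 + 27×173 + 4×49 = 786 + 108 + 4671 + 196 = 5761
ΣP(t=1)Q(t=1) = 2×393 + 3×27 + 24×173 + 4×49 = 786 + 81 + 4152 + 196 = 5215
link = 5761/5215 = 1.104698
Chained index = 100 × 1.197480 × 1.104698 = 132.2854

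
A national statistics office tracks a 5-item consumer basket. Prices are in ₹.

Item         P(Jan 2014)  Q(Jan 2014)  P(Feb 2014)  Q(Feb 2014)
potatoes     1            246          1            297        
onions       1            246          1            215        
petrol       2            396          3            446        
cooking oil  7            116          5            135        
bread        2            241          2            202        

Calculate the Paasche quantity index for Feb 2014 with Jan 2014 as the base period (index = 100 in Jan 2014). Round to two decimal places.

Paasche quantity index uses current-period prices as weights.
ΣP(Feb 2014)·Q(Feb 2014) = 1×297 + 1×215 + 3×446 + 5×135 + 2×202 = 297 + 215 + 1338 + 675 + 404 = 2929
ΣP(Feb 2014)·Q(Jan 2014) = 1×246 + 1×246 + 3×396 + 5×116 + 2×241 = 246 + 246 + 1188 + 580 + 482 = 2742
Index = 2929 / 2742 × 100 = 106.8198

106.82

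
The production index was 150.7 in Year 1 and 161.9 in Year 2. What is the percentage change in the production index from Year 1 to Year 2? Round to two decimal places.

Change = (161.9 − 150.7) / 150.7 × 100
       = 11.2 / 150.7 × 100 = 7.4320%

7.43%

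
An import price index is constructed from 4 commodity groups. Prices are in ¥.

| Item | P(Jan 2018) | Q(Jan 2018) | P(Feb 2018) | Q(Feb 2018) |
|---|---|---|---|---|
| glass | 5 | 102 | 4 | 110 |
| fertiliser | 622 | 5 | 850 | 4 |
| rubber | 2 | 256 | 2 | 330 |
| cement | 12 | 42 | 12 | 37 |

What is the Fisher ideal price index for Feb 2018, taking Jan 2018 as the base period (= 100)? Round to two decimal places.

120.87

Laspeyres component (base-period weights):
ΣP(Feb 2018)Q(Jan 2018) = 4×102 + 850×5 + 2×256 + 12×42 = 408 + 4250 + 512 + 504 = 5674
ΣP(Jan 2018)Q(Jan 2018) = 5×102 + 622×5 + 2×256 + 12×42 = 510 + 3110 + 512 + 504 = 4636
L = 5674 / 4636 × 100 = 122.3900
Paasche component (current-period weights):
ΣP(Feb 2018)Q(Feb 2018) = 4×110 + 850×4 + 2×330 + 12×37 = 440 + 3400 + 660 + 444 = 4944
ΣP(Jan 2018)Q(Feb 2018) = 5×110 + 622×4 + 2×330 + 12×37 = 550 + 2488 + 660 + 444 = 4142
P = 4944 / 4142 × 100 = 119.3626
Fisher = √(L × P) = √(122.3900 × 119.3626) = 120.8668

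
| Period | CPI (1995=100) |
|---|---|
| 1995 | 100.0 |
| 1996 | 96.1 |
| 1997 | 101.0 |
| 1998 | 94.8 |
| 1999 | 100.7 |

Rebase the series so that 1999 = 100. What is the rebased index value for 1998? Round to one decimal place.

94.1

Rebased(1998) = 94.8 / 100.7 × 100 = 94.1410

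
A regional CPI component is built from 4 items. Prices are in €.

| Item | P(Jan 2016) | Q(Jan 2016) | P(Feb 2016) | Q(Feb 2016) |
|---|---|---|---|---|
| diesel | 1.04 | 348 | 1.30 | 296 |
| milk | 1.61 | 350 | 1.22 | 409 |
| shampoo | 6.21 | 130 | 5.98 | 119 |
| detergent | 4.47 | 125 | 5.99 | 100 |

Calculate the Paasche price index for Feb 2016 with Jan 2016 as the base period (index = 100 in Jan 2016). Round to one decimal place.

Paasche price index uses current-period quantities as weights.
ΣP(Feb 2016)·Q(Feb 2016) = 1.30×296 + 1.22×409 + 5.98×119 + 5.99×100 = 384.8 + 498.98 + 711.62 + 599 = 2194.4
ΣP(Jan 2016)·Q(Feb 2016) = 1.04×296 + 1.61×409 + 6.21×119 + 4.47×100 = 307.84 + 658.49 + 738.99 + 447 = 2152.32
Index = 2194.4 / 2152.32 × 100 = 101.9551

102.0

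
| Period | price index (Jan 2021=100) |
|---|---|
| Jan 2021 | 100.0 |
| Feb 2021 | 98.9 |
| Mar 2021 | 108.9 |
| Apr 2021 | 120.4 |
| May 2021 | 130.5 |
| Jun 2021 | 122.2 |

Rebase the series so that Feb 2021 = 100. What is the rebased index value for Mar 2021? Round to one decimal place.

110.1

Rebased(Mar 2021) = 108.9 / 98.9 × 100 = 110.1112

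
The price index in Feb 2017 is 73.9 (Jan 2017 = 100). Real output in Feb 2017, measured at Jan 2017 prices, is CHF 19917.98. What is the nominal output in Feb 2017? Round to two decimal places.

Nominal = Real × (Index/100) = 19917.98 × (73.9/100)
        = 19917.98 × 0.739 = 14719.3872

14719.39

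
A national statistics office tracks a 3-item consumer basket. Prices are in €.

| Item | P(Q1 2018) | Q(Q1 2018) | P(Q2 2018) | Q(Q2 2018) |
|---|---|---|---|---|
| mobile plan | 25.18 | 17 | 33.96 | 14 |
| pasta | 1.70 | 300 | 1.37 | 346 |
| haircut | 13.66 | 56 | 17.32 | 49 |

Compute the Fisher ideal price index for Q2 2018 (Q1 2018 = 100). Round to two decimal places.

113.32

Laspeyres component (base-period weights):
ΣP(Q2 2018)Q(Q1 2018) = 33.96×17 + 1.37×300 + 17.32×56 = 577.32 + 411 + 969.92 = 1958.24
ΣP(Q1 2018)Q(Q1 2018) = 25.18×17 + 1.70×300 + 13.66×56 = 428.06 + 510 + 764.96 = 1703.02
L = 1958.24 / 1703.02 × 100 = 114.9863
Paasche component (current-period weights):
ΣP(Q2 2018)Q(Q2 2018) = 33.96×14 + 1.37×346 + 17.32×49 = 475.44 + 474.02 + 848.68 = 1798.14
ΣP(Q1 2018)Q(Q2 2018) = 25.18×14 + 1.70×346 + 13.66×49 = 352.52 + 588.2 + 669.34 = 1610.06
P = 1798.14 / 1610.06 × 100 = 111.6816
Fisher = √(L × P) = √(114.9863 × 111.6816) = 113.3219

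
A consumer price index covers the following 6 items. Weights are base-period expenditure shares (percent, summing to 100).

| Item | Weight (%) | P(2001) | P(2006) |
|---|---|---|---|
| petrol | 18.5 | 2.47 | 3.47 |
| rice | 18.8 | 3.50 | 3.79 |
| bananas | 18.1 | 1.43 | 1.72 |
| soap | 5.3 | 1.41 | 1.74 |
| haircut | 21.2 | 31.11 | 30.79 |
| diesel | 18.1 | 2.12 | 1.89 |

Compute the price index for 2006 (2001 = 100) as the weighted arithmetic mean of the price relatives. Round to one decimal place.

111.8

petrol: 18.5 × (3.47/2.47) = 18.5 × 1.404858 = 25.9899
rice: 18.8 × (3.79/3.50) = 18.8 × 1.082857 = 20.3577
bananas: 18.1 × (1.72/1.43) = 18.1 × 1.202797 = 21.7706
soap: 5.3 × (1.74/1.41) = 5.3 × 1.234043 = 6.5404
haircut: 21.2 × (30.79/31.11) = 21.2 × 0.989714 = 20.9819
diesel: 18.1 × (1.89/2.12) = 18.1 × 0.891509 = 16.1363
Index = Σ wᵢ·(p₁ᵢ/p₀ᵢ) = 25.9899 + 20.3577 + 21.7706 + 6.5404 + 20.9819 + 16.1363 = 111.7769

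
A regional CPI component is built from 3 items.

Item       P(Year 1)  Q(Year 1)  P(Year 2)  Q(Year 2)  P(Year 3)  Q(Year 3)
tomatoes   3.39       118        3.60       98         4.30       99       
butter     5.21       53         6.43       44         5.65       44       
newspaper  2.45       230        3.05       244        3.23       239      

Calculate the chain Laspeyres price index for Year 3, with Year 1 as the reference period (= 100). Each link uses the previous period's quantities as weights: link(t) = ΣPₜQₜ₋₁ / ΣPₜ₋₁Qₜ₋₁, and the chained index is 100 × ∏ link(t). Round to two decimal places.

125.05

Link Year 1→Year 2:
ΣP(Year 2)Q(Year 1) = 3.60×118 + 6.43×53 + 3.05×230 = 424.8 + 340.79 + 701.5 = 1467.09
ΣP(Year 1)Q(Year 1) = 3.39×118 + 5.21×53 + 2.45×230 = 400.02 + 276.13 + 563.5 = 1239.65
link = 1467.09/1239.65 = 1.183471
Link Year 2→Year 3:
ΣP(Year 3)Q(Year 2) = 4.30×98 + 5.65×44 + 3.23×244 = 421.4 + 248.6 + 788.12 = 1458.12
ΣP(Year 2)Q(Year 2) = 3.60×98 + 6.43×44 + 3.05×244 = 352.8 + 282.92 + 744.2 = 1379.92
link = 1458.12/1379.92 = 1.056670
Chained index = 100 × 1.183471 × 1.056670 = 125.0538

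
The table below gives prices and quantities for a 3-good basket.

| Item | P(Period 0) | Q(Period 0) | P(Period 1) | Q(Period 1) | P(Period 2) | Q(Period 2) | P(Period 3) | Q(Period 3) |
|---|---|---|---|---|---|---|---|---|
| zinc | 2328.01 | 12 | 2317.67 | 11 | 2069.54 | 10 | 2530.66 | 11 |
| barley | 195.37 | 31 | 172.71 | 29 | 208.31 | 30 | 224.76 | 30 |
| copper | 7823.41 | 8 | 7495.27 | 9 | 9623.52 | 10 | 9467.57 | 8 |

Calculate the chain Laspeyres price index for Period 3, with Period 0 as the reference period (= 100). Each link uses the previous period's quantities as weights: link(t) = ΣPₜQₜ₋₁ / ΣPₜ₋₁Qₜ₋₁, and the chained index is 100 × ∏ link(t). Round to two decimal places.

116.88

Link Period 0→Period 1:
ΣP(Period 1)Q(Period 0) = 2317.67×12 + 172.71×31 + 7495.27×8 = 27812.04 + 5354.01 + 59962.16 = 93128.21
ΣP(Period 0)Q(Period 0) = 2328.01×12 + 195.37×31 + 7823.41×8 = 27936.12 + 6056.47 + 62587.28 = 96579.87
link = 93128.21/96579.87 = 0.964261
Link Period 1→Period 2:
ΣP(Period 2)Q(Period 1) = 2069.54×11 + 208.31×29 + 9623.52×9 = 22764.94 + 6040.99 + 86611.68 = 115417.61
ΣP(Period 1)Q(Period 1) = 2317.67×11 + 172.71×29 + 7495.27×9 = 25494.37 + 5008.59 + 67457.43 = 97960.39
link = 115417.61/97960.39 = 1.178207
Link Period 2→Period 3:
ΣP(Period 3)Q(Period 2) = 2530.66×10 + 224.76×30 + 9467.57×10 = 25306.6 + 6742.8 + 94675.7 = 126725.1
ΣP(Period 2)Q(Period 2) = 2069.54×10 + 208.31×30 + 9623.52×10 = 20695.4 + 6249.3 + 96235.2 = 123179.9
link = 126725.1/123179.9 = 1.028781
Chained index = 100 × 0.964261 × 1.178207 × 1.028781 = 116.8797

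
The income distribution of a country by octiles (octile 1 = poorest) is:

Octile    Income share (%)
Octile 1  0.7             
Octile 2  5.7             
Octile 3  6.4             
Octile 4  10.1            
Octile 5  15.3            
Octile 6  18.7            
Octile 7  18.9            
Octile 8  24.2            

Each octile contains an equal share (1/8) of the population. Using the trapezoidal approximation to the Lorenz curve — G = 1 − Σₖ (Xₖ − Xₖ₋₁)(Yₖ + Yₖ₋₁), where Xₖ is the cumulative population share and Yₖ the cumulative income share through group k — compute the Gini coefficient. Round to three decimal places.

Cumulative income shares Yₖ: 0.0070, 0.0640, 0.1280, 0.2290, 0.3820, 0.5690, 0.7580, 1.0000
Σ (Xₖ−Xₖ₋₁)(Yₖ+Yₖ₋₁) = (1/8)(0.0070+0.0000) + (1/8)(0.0640+0.0070) + (1/8)(0.1280+0.0640) + (1/8)(0.2290+0.1280) + (1/8)(0.3820+0.2290) + (1/8)(0.5690+0.3820) + (1/8)(0.7580+0.5690) + (1/8)(1.0000+0.7580)
  = 0.0009 + 0.0089 + 0.0240 + 0.0446 + 0.0764 + 0.1189 + 0.1659 + 0.2197 = 0.6593
G = 1 − 0.6593 = 0.3407

0.341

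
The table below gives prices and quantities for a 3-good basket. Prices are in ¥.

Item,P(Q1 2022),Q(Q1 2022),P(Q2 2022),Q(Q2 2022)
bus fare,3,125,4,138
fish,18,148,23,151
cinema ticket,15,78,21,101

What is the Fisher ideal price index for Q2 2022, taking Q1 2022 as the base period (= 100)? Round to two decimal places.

131.96

Laspeyres component (base-period weights):
ΣP(Q2 2022)Q(Q1 2022) = 4×125 + 23×148 + 21×78 = 500 + 3404 + 1638 = 5542
ΣP(Q1 2022)Q(Q1 2022) = 3×125 + 18×148 + 15×78 = 375 + 2664 + 1170 = 4209
L = 5542 / 4209 × 100 = 131.6702
Paasche component (current-period weights):
ΣP(Q2 2022)Q(Q2 2022) = 4×138 + 23×151 + 21×101 = 552 + 3473 + 2121 = 6146
ΣP(Q1 2022)Q(Q2 2022) = 3×138 + 18×151 + 15×101 = 414 + 2718 + 1515 = 4647
P = 6146 / 4647 × 100 = 132.2574
Fisher = √(L × P) = √(131.6702 × 132.2574) = 131.9635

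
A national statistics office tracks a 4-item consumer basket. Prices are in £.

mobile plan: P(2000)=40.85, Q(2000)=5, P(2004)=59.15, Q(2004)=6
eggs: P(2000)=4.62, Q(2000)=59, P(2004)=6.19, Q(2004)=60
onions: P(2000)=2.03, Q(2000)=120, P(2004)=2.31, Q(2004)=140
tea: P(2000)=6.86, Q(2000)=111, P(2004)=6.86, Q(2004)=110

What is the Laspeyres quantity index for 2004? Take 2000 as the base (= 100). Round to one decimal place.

105.3

Laspeyres quantity index uses base-period prices as weights.
ΣP(2000)·Q(2004) = 40.85×6 + 4.62×60 + 2.03×140 + 6.86×110 = 245.1 + 277.2 + 284.2 + 754.6 = 1561.1
ΣP(2000)·Q(2000) = 40.85×5 + 4.62×59 + 2.03×120 + 6.86×111 = 204.25 + 272.58 + 243.6 + 761.46 = 1481.89
Index = 1561.1 / 1481.89 × 100 = 105.3452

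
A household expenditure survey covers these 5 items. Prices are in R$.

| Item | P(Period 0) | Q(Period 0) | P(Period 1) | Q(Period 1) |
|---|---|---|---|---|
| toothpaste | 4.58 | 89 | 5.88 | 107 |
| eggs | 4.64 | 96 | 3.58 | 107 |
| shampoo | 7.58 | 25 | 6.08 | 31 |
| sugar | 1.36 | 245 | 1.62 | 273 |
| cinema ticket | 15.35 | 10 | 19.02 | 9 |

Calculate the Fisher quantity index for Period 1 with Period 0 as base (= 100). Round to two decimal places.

113.07

Laspeyres component (base-period weights):
ΣP(Period 0)Q(Period 1) = 4.58×107 + 4.64×107 + 7.58×31 + 1.36×273 + 15.35×9 = 490.06 + 496.48 + 234.98 + 371.28 + 138.15 = 1730.95
ΣP(Period 0)Q(Period 0) = 4.58×89 + 4.64×96 + 7.58×25 + 1.36×245 + 15.35×10 = 407.62 + 445.44 + 189.5 + 333.2 + 153.5 = 1529.26
L = 1730.95 / 1529.26 × 100 = 113.1887
Paasche component (current-period weights):
ΣP(Period 1)Q(Period 1) = 5.88×107 + 3.58×107 + 6.08×31 + 1.62×273 + 19.02×9 = 629.16 + 383.06 + 188.48 + 442.26 + 171.18 = 1814.14
ΣP(Period 1)Q(Period 0) = 5.88×89 + 3.58×96 + 6.08×25 + 1.62×245 + 19.02×10 = 523.32 + 343.68 + 152 + 396.9 + 190.2 = 1606.1
P = 1814.14 / 1606.1 × 100 = 112.9531
Fisher = √(L × P) = √(113.1887 × 112.9531) = 113.0709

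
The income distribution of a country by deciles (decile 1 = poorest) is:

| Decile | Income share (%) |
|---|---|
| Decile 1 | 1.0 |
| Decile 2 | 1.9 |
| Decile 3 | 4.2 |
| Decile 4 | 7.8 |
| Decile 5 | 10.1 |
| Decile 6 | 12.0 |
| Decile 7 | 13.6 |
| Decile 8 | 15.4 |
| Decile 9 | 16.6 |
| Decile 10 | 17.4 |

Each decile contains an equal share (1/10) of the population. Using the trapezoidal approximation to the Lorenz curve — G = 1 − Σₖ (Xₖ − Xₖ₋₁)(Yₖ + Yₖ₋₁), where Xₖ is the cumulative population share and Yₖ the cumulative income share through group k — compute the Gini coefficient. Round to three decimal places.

Cumulative income shares Yₖ: 0.0100, 0.0290, 0.0710, 0.1490, 0.2500, 0.3700, 0.5060, 0.6600, 0.8260, 1.0000
Σ (Xₖ−Xₖ₋₁)(Yₖ+Yₖ₋₁) = (1/10)(0.0100+0.0000) + (1/10)(0.0290+0.0100) + (1/10)(0.0710+0.0290) + (1/10)(0.1490+0.0710) + (1/10)(0.2500+0.1490) + (1/10)(0.3700+0.2500) + (1/10)(0.5060+0.3700) + (1/10)(0.6600+0.5060) + (1/10)(0.8260+0.6600) + (1/10)(1.0000+0.8260)
  = 0.0010 + 0.0039 + 0.0100 + 0.0220 + 0.0399 + 0.0620 + 0.0876 + 0.1166 + 0.1486 + 0.1826 = 0.6742
G = 1 − 0.6742 = 0.3258

0.326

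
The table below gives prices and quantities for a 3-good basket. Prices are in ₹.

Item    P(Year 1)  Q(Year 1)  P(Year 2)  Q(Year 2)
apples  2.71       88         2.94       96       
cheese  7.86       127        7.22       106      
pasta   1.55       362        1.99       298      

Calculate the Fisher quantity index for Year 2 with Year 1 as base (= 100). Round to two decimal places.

Laspeyres component (base-period weights):
ΣP(Year 1)Q(Year 2) = 2.71×96 + 7.86×106 + 1.55×298 = 260.16 + 833.16 + 461.9 = 1555.22
ΣP(Year 1)Q(Year 1) = 2.71×88 + 7.86×127 + 1.55×362 = 238.48 + 998.22 + 561.1 = 1797.8
L = 1555.22 / 1797.8 × 100 = 86.5068
Paasche component (current-period weights):
ΣP(Year 2)Q(Year 2) = 2.94×96 + 7.22×106 + 1.99×298 = 282.24 + 765.32 + 593.02 = 1640.58
ΣP(Year 2)Q(Year 1) = 2.94×88 + 7.22×127 + 1.99×362 = 258.72 + 916.94 + 720.38 = 1896.04
P = 1640.58 / 1896.04 × 100 = 86.5267
Fisher = √(L × P) = √(86.5068 × 86.5267) = 86.5167

86.52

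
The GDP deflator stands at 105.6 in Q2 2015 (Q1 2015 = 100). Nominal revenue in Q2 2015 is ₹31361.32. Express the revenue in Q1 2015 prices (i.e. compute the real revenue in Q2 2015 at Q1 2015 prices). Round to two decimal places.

29698.22

Real = Nominal ÷ (Index/100) = 31361.32 ÷ (105.6/100)
     = 31361.32 ÷ 1.056 = 29698.2197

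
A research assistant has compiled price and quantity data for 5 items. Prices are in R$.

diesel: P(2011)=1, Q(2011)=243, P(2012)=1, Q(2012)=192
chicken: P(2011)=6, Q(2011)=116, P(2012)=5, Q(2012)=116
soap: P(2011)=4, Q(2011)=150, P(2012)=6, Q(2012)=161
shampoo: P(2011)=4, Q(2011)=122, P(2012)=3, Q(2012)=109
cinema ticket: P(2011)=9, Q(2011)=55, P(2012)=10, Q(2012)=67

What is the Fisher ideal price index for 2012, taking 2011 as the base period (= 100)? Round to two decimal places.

105.51

Laspeyres component (base-period weights):
ΣP(2012)Q(2011) = 1×243 + 5×116 + 6×150 + 3×122 + 10×55 = 243 + 580 + 900 + 366 + 550 = 2639
ΣP(2011)Q(2011) = 1×243 + 6×116 + 4×150 + 4×122 + 9×55 = 243 + 696 + 600 + 488 + 495 = 2522
L = 2639 / 2522 × 100 = 104.6392
Paasche component (current-period weights):
ΣP(2012)Q(2012) = 1×192 + 5×116 + 6×161 + 3×109 + 10×67 = 192 + 580 + 966 + 327 + 670 = 2735
ΣP(2011)Q(2012) = 1×192 + 6×116 + 4×161 + 4×109 + 9×67 = 192 + 696 + 644 + 436 + 603 = 2571
P = 2735 / 2571 × 100 = 106.3788
Fisher = √(L × P) = √(104.6392 × 106.3788) = 105.5054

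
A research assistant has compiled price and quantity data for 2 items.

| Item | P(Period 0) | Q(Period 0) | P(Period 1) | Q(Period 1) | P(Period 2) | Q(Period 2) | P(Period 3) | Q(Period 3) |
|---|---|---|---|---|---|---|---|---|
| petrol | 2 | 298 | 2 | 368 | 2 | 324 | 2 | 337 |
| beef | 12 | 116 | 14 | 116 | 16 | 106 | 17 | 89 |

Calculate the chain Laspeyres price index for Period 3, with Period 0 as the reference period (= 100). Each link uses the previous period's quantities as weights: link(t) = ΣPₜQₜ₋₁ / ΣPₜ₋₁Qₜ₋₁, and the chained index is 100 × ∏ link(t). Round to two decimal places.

Link Period 0→Period 1:
ΣP(Period 1)Q(Period 0) = 2×298 + 14×116 = 596 + 1624 = 2220
ΣP(Period 0)Q(Period 0) = 2×298 + 12×116 = 596 + 1392 = 1988
link = 2220/1988 = 1.116700
Link Period 1→Period 2:
ΣP(Period 2)Q(Period 1) = 2×368 + 16×116 = 736 + 1856 = 2592
ΣP(Period 1)Q(Period 1) = 2×368 + 14×116 = 736 + 1624 = 2360
link = 2592/2360 = 1.098305
Link Period 2→Period 3:
ΣP(Period 3)Q(Period 2) = 2×324 + 17×106 = 648 + 1802 = 2450
ΣP(Period 2)Q(Period 2) = 2×324 + 16×106 = 648 + 1696 = 2344
link = 2450/2344 = 1.045222
Chained index = 100 × 1.116700 × 1.098305 × 1.045222 = 128.1941

128.19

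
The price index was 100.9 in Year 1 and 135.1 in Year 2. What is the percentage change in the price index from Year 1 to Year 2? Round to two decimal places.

33.89%

Change = (135.1 − 100.9) / 100.9 × 100
       = 34.2 / 100.9 × 100 = 33.8949%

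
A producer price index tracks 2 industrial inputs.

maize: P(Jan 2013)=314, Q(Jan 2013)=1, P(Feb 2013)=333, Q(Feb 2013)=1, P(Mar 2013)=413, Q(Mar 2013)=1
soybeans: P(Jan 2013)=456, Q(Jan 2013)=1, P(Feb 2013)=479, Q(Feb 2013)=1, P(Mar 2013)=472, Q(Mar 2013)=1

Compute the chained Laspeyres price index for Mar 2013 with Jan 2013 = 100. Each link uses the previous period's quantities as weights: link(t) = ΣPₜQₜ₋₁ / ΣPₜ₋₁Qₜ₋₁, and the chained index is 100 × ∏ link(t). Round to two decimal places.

Link Jan 2013→Feb 2013:
ΣP(Feb 2013)Q(Jan 2013) = 333×1 + 479×1 = 333 + 479 = 812
ΣP(Jan 2013)Q(Jan 2013) = 314×1 + 456×1 = 314 + 456 = 770
link = 812/770 = 1.054545
Link Feb 2013→Mar 2013:
ΣP(Mar 2013)Q(Feb 2013) = 413×1 + 472×1 = 413 + 472 = 885
ΣP(Feb 2013)Q(Feb 2013) = 333×1 + 479×1 = 333 + 479 = 812
link = 885/812 = 1.089901
Chained index = 100 × 1.054545 × 1.089901 = 114.9351

114.94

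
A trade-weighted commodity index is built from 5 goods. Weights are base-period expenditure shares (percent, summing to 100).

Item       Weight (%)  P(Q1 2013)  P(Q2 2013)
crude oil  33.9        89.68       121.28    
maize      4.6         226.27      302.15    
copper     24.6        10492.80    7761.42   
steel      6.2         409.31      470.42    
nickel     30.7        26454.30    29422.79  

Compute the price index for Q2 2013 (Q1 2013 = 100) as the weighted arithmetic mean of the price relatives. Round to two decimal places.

111.45

crude oil: 33.9 × (121.28/89.68) = 33.9 × 1.352364 = 45.8451
maize: 4.6 × (302.15/226.27) = 4.6 × 1.335352 = 6.1426
copper: 24.6 × (7761.42/10492.80) = 24.6 × 0.739690 = 18.1964
steel: 6.2 × (470.42/409.31) = 6.2 × 1.149300 = 7.1257
nickel: 30.7 × (29422.79/26454.30) = 30.7 × 1.112212 = 34.1449
Index = Σ wᵢ·(p₁ᵢ/p₀ᵢ) = 45.8451 + 6.1426 + 18.1964 + 7.1257 + 34.1449 = 111.4547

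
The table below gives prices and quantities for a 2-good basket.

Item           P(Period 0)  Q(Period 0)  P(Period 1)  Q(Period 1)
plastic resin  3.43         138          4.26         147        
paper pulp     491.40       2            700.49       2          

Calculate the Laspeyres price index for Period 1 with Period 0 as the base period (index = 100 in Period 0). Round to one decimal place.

136.6

Laspeyres price index uses base-period quantities as weights.
ΣP(Period 1)·Q(Period 0) = 4.26×138 + 700.49×2 = 587.88 + 1400.98 = 1988.86
ΣP(Period 0)·Q(Period 0) = 3.43×138 + 491.40×2 = 473.34 + 982.8 = 1456.14
Index = 1988.86 / 1456.14 × 100 = 136.5844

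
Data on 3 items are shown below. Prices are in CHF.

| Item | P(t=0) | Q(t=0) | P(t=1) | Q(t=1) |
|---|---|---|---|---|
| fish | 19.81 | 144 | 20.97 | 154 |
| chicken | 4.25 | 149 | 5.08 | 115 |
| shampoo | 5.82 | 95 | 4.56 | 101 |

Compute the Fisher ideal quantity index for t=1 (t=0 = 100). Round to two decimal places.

101.86

Laspeyres component (base-period weights):
ΣP(t=0)Q(t=1) = 19.81×154 + 4.25×115 + 5.82×101 = 3050.74 + 488.75 + 587.82 = 4127.31
ΣP(t=0)Q(t=0) = 19.81×144 + 4.25×149 + 5.82×95 = 2852.64 + 633.25 + 552.9 = 4038.79
L = 4127.31 / 4038.79 × 100 = 102.1917
Paasche component (current-period weights):
ΣP(t=1)Q(t=1) = 20.97×154 + 5.08×115 + 4.56×101 = 3229.38 + 584.2 + 460.56 = 4274.14
ΣP(t=1)Q(t=0) = 20.97×144 + 5.08×149 + 4.56×95 = 3019.68 + 756.92 + 433.2 = 4209.8
P = 4274.14 / 4209.8 × 100 = 101.5283
Fisher = √(L × P) = √(102.1917 × 101.5283) = 101.8595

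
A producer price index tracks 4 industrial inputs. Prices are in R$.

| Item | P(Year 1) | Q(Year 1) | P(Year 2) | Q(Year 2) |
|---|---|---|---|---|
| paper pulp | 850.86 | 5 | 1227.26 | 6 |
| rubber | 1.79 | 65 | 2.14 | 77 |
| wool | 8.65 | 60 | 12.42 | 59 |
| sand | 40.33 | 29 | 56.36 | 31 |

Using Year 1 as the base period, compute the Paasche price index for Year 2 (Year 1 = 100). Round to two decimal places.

142.90

Paasche price index uses current-period quantities as weights.
ΣP(Year 2)·Q(Year 2) = 1227.26×6 + 2.14×77 + 12.42×59 + 56.36×31 = 7363.56 + 164.78 + 732.78 + 1747.16 = 10008.28
ΣP(Year 1)·Q(Year 2) = 850.86×6 + 1.79×77 + 8.65×59 + 40.33×31 = 5105.16 + 137.83 + 510.35 + 1250.23 = 7003.57
Index = 10008.28 / 7003.57 × 100 = 142.9025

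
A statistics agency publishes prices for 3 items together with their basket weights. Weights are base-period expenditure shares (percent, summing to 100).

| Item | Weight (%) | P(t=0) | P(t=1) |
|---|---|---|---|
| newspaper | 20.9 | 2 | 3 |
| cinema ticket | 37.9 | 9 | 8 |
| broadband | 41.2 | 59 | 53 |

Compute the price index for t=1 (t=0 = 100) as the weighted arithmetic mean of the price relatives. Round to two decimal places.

102.05

newspaper: 20.9 × (3/2) = 20.9 × 1.500000 = 31.3500
cinema ticket: 37.9 × (8/9) = 37.9 × 0.888889 = 33.6889
broadband: 41.2 × (53/59) = 41.2 × 0.898305 = 37.0102
Index = Σ wᵢ·(p₁ᵢ/p₀ᵢ) = 31.3500 + 33.6889 + 37.0102 = 102.0491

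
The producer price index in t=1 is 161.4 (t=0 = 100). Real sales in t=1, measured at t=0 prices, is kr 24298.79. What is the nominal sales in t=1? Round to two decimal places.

Nominal = Real × (Index/100) = 24298.79 × (161.4/100)
        = 24298.79 × 1.614 = 39218.2471

39218.25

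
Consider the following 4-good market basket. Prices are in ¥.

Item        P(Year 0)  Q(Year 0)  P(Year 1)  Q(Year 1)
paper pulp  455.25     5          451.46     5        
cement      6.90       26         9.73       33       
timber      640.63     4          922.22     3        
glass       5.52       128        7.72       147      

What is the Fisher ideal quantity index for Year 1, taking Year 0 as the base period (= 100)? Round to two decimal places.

Laspeyres component (base-period weights):
ΣP(Year 0)Q(Year 1) = 455.25×5 + 6.90×33 + 640.63×3 + 5.52×147 = 2276.25 + 227.7 + 1921.89 + 811.44 = 5237.28
ΣP(Year 0)Q(Year 0) = 455.25×5 + 6.90×26 + 640.63×4 + 5.52×128 = 2276.25 + 179.4 + 2562.52 + 706.56 = 5724.73
L = 5237.28 / 5724.73 × 100 = 91.4852
Paasche component (current-period weights):
ΣP(Year 1)Q(Year 1) = 451.46×5 + 9.73×33 + 922.22×3 + 7.72×147 = 2257.3 + 321.09 + 2766.66 + 1134.84 = 6479.89
ΣP(Year 1)Q(Year 0) = 451.46×5 + 9.73×26 + 922.22×4 + 7.72×128 = 2257.3 + 252.98 + 3688.88 + 988.16 = 7187.32
P = 6479.89 / 7187.32 × 100 = 90.1572
Fisher = √(L × P) = √(91.4852 × 90.1572) = 90.8188

90.82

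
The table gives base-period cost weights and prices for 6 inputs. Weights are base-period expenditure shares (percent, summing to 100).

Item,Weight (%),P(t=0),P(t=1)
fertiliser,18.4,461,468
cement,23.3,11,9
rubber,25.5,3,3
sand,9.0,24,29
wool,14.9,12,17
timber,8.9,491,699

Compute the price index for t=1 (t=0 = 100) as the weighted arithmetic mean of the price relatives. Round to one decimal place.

fertiliser: 18.4 × (468/461) = 18.4 × 1.015184 = 18.6794
cement: 23.3 × (9/11) = 23.3 × 0.818182 = 19.0636
rubber: 25.5 × (3/3) = 25.5 × 1.000000 = 25.5000
sand: 9.0 × (29/24) = 9.0 × 1.208333 = 10.8750
wool: 14.9 × (17/12) = 14.9 × 1.416667 = 21.1083
timber: 8.9 × (699/491) = 8.9 × 1.423625 = 12.6703
Index = Σ wᵢ·(p₁ᵢ/p₀ᵢ) = 18.6794 + 19.0636 + 25.5000 + 10.8750 + 21.1083 + 12.6703 = 107.8966

107.9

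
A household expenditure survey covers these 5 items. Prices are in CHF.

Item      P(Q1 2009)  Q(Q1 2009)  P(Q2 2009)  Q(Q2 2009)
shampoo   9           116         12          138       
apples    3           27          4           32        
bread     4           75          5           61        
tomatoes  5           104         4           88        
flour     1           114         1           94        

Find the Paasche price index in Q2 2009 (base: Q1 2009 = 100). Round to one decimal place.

Paasche price index uses current-period quantities as weights.
ΣP(Q2 2009)·Q(Q2 2009) = 12×138 + 4×32 + 5×61 + 4×88 + 1×94 = 1656 + 128 + 305 + 352 + 94 = 2535
ΣP(Q1 2009)·Q(Q2 2009) = 9×138 + 3×32 + 4×61 + 5×88 + 1×94 = 1242 + 96 + 244 + 440 + 94 = 2116
Index = 2535 / 2116 × 100 = 119.8015

119.8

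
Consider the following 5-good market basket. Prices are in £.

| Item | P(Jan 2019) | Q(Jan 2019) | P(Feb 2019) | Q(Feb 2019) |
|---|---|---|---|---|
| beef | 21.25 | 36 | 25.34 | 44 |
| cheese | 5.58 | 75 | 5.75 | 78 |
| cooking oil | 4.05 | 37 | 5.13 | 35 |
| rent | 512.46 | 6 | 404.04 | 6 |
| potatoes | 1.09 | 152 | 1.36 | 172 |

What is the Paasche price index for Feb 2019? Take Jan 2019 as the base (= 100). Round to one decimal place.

Paasche price index uses current-period quantities as weights.
ΣP(Feb 2019)·Q(Feb 2019) = 25.34×44 + 5.75×78 + 5.13×35 + 404.04×6 + 1.36×172 = 1114.96 + 448.5 + 179.55 + 2424.24 + 233.92 = 4401.17
ΣP(Jan 2019)·Q(Feb 2019) = 21.25×44 + 5.58×78 + 4.05×35 + 512.46×6 + 1.09×172 = 935 + 435.24 + 141.75 + 3074.76 + 187.48 = 4774.23
Index = 4401.17 / 4774.23 × 100 = 92.1860

92.2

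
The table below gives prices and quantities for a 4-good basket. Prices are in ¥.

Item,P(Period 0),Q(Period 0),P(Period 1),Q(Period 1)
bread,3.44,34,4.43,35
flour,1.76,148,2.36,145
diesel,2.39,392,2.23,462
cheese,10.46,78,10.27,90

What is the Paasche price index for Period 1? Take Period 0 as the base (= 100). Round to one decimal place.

101.3

Paasche price index uses current-period quantities as weights.
ΣP(Period 1)·Q(Period 1) = 4.43×35 + 2.36×145 + 2.23×462 + 10.27×90 = 155.05 + 342.2 + 1030.26 + 924.3 = 2451.81
ΣP(Period 0)·Q(Period 1) = 3.44×35 + 1.76×145 + 2.39×462 + 10.46×90 = 120.4 + 255.2 + 1104.18 + 941.4 = 2421.18
Index = 2451.81 / 2421.18 × 100 = 101.2651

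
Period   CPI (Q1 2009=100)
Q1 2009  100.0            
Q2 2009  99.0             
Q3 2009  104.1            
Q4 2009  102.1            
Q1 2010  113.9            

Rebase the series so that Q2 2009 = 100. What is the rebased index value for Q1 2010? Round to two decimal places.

Rebased(Q1 2010) = 113.9 / 99.0 × 100 = 115.0505

115.05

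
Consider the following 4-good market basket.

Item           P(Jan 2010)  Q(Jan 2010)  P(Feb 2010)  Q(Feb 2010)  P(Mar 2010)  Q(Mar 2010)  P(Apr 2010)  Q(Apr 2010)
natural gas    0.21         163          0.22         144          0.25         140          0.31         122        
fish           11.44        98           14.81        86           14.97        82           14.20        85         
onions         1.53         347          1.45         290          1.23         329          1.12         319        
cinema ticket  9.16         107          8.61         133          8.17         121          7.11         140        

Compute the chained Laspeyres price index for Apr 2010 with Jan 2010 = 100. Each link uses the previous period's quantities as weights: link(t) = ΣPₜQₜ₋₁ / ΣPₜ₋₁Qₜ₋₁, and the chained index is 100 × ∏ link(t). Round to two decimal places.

96.55

Link Jan 2010→Feb 2010:
ΣP(Feb 2010)Q(Jan 2010) = 0.22×163 + 14.81×98 + 1.45×347 + 8.61×107 = 35.86 + 1451.38 + 503.15 + 921.27 = 2911.66
ΣP(Jan 2010)Q(Jan 2010) = 0.21×163 + 11.44×98 + 1.53×347 + 9.16×107 = 34.23 + 1121.12 + 530.91 + 980.12 = 2666.38
link = 2911.66/2666.38 = 1.091990
Link Feb 2010→Mar 2010:
ΣP(Mar 2010)Q(Feb 2010) = 0.25×144 + 14.97×86 + 1.23×290 + 8.17×133 = 36 + 1287.42 + 356.7 + 1086.61 = 2766.73
ΣP(Feb 2010)Q(Feb 2010) = 0.22×144 + 14.81×86 + 1.45×290 + 8.61×133 = 31.68 + 1273.66 + 420.5 + 1145.13 = 2870.97
link = 2766.73/2870.97 = 0.963692
Link Mar 2010→Apr 2010:
ΣP(Apr 2010)Q(Mar 2010) = 0.31×140 + 14.20×82 + 1.12×329 + 7.11×121 = 43.4 + 1164.4 + 368.48 + 860.31 = 2436.59
ΣP(Mar 2010)Q(Mar 2010) = 0.25×140 + 14.97×82 + 1.23×329 + 8.17×121 = 35 + 1227.54 + 404.67 + 988.57 = 2655.78
link = 2436.59/2655.78 = 0.917467
Chained index = 100 × 1.091990 × 0.963692 × 0.917467 = 96.5488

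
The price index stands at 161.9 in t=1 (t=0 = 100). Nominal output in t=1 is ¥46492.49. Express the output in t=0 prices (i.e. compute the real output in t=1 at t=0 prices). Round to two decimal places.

Real = Nominal ÷ (Index/100) = 46492.49 ÷ (161.9/100)
     = 46492.49 ÷ 1.619 = 28716.7943

28716.79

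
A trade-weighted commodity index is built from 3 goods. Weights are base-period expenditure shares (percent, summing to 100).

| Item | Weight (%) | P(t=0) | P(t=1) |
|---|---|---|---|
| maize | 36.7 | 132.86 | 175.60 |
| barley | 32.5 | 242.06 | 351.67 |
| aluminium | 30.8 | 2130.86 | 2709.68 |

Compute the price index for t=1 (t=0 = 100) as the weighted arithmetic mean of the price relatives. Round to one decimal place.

maize: 36.7 × (175.60/132.86) = 36.7 × 1.321692 = 48.5061
barley: 32.5 × (351.67/242.06) = 32.5 × 1.452822 = 47.2167
aluminium: 30.8 × (2709.68/2130.86) = 30.8 × 1.271637 = 39.1664
Index = Σ wᵢ·(p₁ᵢ/p₀ᵢ) = 48.5061 + 47.2167 + 39.1664 = 134.8892

134.9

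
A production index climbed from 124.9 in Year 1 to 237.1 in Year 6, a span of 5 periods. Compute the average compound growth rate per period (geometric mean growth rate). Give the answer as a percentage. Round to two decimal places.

13.68%

Growth factor = (237.1/124.9)^(1/5) = (1.898319)^(1/5) = 1.136773
Growth rate = 1.136773 − 1 = 0.136773 = 13.6773%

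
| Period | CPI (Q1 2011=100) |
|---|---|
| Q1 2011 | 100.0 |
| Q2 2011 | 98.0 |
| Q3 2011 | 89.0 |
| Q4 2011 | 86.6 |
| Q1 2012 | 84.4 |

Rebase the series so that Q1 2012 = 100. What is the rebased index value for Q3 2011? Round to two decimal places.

Rebased(Q3 2011) = 89.0 / 84.4 × 100 = 105.4502

105.45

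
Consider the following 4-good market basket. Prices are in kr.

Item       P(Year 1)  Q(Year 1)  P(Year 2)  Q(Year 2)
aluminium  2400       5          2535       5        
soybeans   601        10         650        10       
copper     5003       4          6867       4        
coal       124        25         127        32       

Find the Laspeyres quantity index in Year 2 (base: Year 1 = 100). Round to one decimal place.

102.1

Laspeyres quantity index uses base-period prices as weights.
ΣP(Year 1)·Q(Year 2) = 2400×5 + 601×10 + 5003×4 + 124×32 = 12000 + 6010 + 20012 + 3968 = 41990
ΣP(Year 1)·Q(Year 1) = 2400×5 + 601×10 + 5003×4 + 124×25 = 12000 + 6010 + 20012 + 3100 = 41122
Index = 41990 / 41122 × 100 = 102.1108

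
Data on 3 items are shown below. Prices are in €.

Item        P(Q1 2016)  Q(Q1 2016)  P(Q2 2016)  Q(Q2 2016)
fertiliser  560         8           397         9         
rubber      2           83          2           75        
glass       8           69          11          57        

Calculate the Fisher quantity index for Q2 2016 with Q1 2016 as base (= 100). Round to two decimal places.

107.34

Laspeyres component (base-period weights):
ΣP(Q1 2016)Q(Q2 2016) = 560×9 + 2×75 + 8×57 = 5040 + 150 + 456 = 5646
ΣP(Q1 2016)Q(Q1 2016) = 560×8 + 2×83 + 8×69 = 4480 + 166 + 552 = 5198
L = 5646 / 5198 × 100 = 108.6187
Paasche component (current-period weights):
ΣP(Q2 2016)Q(Q2 2016) = 397×9 + 2×75 + 11×57 = 3573 + 150 + 627 = 4350
ΣP(Q2 2016)Q(Q1 2016) = 397×8 + 2×83 + 11×69 = 3176 + 166 + 759 = 4101
P = 4350 / 4101 × 100 = 106.0717
Fisher = √(L × P) = √(108.6187 × 106.0717) = 107.3376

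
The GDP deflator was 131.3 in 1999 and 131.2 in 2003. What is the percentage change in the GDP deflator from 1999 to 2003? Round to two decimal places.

Change = (131.2 − 131.3) / 131.3 × 100
       = -0.1 / 131.3 × 100 = -0.0762%

-0.08%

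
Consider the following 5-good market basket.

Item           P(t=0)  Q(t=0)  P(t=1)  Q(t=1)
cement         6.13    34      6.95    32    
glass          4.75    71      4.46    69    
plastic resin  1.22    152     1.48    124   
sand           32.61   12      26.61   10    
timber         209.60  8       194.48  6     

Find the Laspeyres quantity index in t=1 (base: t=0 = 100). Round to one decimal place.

80.7

Laspeyres quantity index uses base-period prices as weights.
ΣP(t=0)·Q(t=1) = 6.13×32 + 4.75×69 + 1.22×124 + 32.61×10 + 209.60×6 = 196.16 + 327.75 + 151.28 + 326.1 + 1257.6 = 2258.89
ΣP(t=0)·Q(t=0) = 6.13×34 + 4.75×71 + 1.22×152 + 32.61×12 + 209.60×8 = 208.42 + 337.25 + 185.44 + 391.32 + 1676.8 = 2799.23
Index = 2258.89 / 2799.23 × 100 = 80.6968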